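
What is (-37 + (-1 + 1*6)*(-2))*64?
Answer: -3008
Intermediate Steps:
(-37 + (-1 + 1*6)*(-2))*64 = (-37 + (-1 + 6)*(-2))*64 = (-37 + 5*(-2))*64 = (-37 - 10)*64 = -47*64 = -3008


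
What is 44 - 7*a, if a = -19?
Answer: 177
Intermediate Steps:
44 - 7*a = 44 - 7*(-19) = 44 + 133 = 177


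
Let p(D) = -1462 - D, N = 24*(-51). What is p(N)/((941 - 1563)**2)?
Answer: -119/193442 ≈ -0.00061517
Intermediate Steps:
N = -1224
p(N)/((941 - 1563)**2) = (-1462 - 1*(-1224))/((941 - 1563)**2) = (-1462 + 1224)/((-622)**2) = -238/386884 = -238*1/386884 = -119/193442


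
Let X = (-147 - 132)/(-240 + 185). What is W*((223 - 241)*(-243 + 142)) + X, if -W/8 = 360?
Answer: -287970921/55 ≈ -5.2358e+6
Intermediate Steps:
W = -2880 (W = -8*360 = -2880)
X = 279/55 (X = -279/(-55) = -279*(-1/55) = 279/55 ≈ 5.0727)
W*((223 - 241)*(-243 + 142)) + X = -2880*(223 - 241)*(-243 + 142) + 279/55 = -(-51840)*(-101) + 279/55 = -2880*1818 + 279/55 = -5235840 + 279/55 = -287970921/55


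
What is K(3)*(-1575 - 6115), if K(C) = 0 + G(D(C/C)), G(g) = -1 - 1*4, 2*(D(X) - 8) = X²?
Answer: 38450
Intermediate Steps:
D(X) = 8 + X²/2
G(g) = -5 (G(g) = -1 - 4 = -5)
K(C) = -5 (K(C) = 0 - 5 = -5)
K(3)*(-1575 - 6115) = -5*(-1575 - 6115) = -5*(-7690) = 38450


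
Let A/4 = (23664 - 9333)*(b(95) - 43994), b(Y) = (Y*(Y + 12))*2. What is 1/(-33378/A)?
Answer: 226085856/5563 ≈ 40641.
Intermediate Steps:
b(Y) = 2*Y*(12 + Y) (b(Y) = (Y*(12 + Y))*2 = 2*Y*(12 + Y))
A = -1356515136 (A = 4*((23664 - 9333)*(2*95*(12 + 95) - 43994)) = 4*(14331*(2*95*107 - 43994)) = 4*(14331*(20330 - 43994)) = 4*(14331*(-23664)) = 4*(-339128784) = -1356515136)
1/(-33378/A) = 1/(-33378/(-1356515136)) = 1/(-33378*(-1/1356515136)) = 1/(5563/226085856) = 226085856/5563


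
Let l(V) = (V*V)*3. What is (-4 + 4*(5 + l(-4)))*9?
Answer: 1872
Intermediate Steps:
l(V) = 3*V² (l(V) = V²*3 = 3*V²)
(-4 + 4*(5 + l(-4)))*9 = (-4 + 4*(5 + 3*(-4)²))*9 = (-4 + 4*(5 + 3*16))*9 = (-4 + 4*(5 + 48))*9 = (-4 + 4*53)*9 = (-4 + 212)*9 = 208*9 = 1872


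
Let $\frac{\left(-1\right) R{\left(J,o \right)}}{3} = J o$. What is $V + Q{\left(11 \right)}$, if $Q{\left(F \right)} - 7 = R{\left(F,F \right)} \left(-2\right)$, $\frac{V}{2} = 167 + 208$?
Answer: $1483$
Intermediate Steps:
$R{\left(J,o \right)} = - 3 J o$
$V = 750$ ($V = 2 \left(167 + 208\right) = 2 \cdot 375 = 750$)
$Q{\left(F \right)} = 7 + 6 F^{2}$ ($Q{\left(F \right)} = 7 + - 3 F F \left(-2\right) = 7 + - 3 F^{2} \left(-2\right) = 7 + 6 F^{2}$)
$V + Q{\left(11 \right)} = 750 + \left(7 + 6 \cdot 11^{2}\right) = 750 + \left(7 + 6 \cdot 121\right) = 750 + \left(7 + 726\right) = 750 + 733 = 1483$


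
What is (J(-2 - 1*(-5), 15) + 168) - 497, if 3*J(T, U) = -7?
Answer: -994/3 ≈ -331.33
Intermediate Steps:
J(T, U) = -7/3 (J(T, U) = (1/3)*(-7) = -7/3)
(J(-2 - 1*(-5), 15) + 168) - 497 = (-7/3 + 168) - 497 = 497/3 - 497 = -994/3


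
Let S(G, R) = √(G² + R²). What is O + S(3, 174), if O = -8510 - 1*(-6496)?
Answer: -2014 + 3*√3365 ≈ -1840.0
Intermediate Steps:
O = -2014 (O = -8510 + 6496 = -2014)
O + S(3, 174) = -2014 + √(3² + 174²) = -2014 + √(9 + 30276) = -2014 + √30285 = -2014 + 3*√3365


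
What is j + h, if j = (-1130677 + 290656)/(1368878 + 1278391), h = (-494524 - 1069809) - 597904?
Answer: -1908007940258/882423 ≈ -2.1622e+6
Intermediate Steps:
h = -2162237 (h = -1564333 - 597904 = -2162237)
j = -280007/882423 (j = -840021/2647269 = -840021*1/2647269 = -280007/882423 ≈ -0.31732)
j + h = -280007/882423 - 2162237 = -1908007940258/882423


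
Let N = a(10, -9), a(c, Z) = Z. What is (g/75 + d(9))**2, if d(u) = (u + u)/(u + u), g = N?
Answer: 484/625 ≈ 0.77440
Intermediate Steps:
N = -9
g = -9
d(u) = 1 (d(u) = (2*u)/((2*u)) = (2*u)*(1/(2*u)) = 1)
(g/75 + d(9))**2 = (-9/75 + 1)**2 = (-9*1/75 + 1)**2 = (-3/25 + 1)**2 = (22/25)**2 = 484/625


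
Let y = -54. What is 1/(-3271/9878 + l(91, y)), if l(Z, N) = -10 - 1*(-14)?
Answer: 9878/36241 ≈ 0.27256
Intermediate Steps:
l(Z, N) = 4 (l(Z, N) = -10 + 14 = 4)
1/(-3271/9878 + l(91, y)) = 1/(-3271/9878 + 4) = 1/(36241/9878) = 9878/36241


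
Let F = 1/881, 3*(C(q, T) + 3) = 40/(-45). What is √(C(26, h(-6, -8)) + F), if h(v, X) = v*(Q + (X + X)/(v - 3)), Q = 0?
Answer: I*√207163626/7929 ≈ 1.8153*I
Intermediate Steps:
h(v, X) = 2*X*v/(-3 + v) (h(v, X) = v*(0 + (X + X)/(v - 3)) = v*(0 + (2*X)/(-3 + v)) = v*(0 + 2*X/(-3 + v)) = v*(2*X/(-3 + v)) = 2*X*v/(-3 + v))
C(q, T) = -89/27 (C(q, T) = -3 + (40/(-45))/3 = -3 + (40*(-1/45))/3 = -3 + (⅓)*(-8/9) = -3 - 8/27 = -89/27)
F = 1/881 ≈ 0.0011351
√(C(26, h(-6, -8)) + F) = √(-89/27 + 1/881) = √(-78382/23787) = I*√207163626/7929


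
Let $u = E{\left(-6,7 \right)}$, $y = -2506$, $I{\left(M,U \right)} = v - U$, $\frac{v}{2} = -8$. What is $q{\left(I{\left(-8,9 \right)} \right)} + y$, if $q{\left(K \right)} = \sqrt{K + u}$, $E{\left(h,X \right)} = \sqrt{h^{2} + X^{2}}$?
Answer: $-2506 + i \sqrt{25 - \sqrt{85}} \approx -2506.0 + 3.9725 i$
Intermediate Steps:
$v = -16$ ($v = 2 \left(-8\right) = -16$)
$I{\left(M,U \right)} = -16 - U$
$E{\left(h,X \right)} = \sqrt{X^{2} + h^{2}}$
$u = \sqrt{85}$ ($u = \sqrt{7^{2} + \left(-6\right)^{2}} = \sqrt{49 + 36} = \sqrt{85} \approx 9.2195$)
$q{\left(K \right)} = \sqrt{K + \sqrt{85}}$
$q{\left(I{\left(-8,9 \right)} \right)} + y = \sqrt{\left(-16 - 9\right) + \sqrt{85}} - 2506 = \sqrt{-25 + \sqrt{85}} - 2506 = -2506 + \sqrt{-25 + \sqrt{85}}$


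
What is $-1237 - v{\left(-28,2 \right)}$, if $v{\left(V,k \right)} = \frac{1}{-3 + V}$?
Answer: $- \frac{38346}{31} \approx -1237.0$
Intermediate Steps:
$-1237 - v{\left(-28,2 \right)} = -1237 - \frac{1}{-3 - 28} = -1237 - \frac{1}{-31} = -1237 - - \frac{1}{31} = -1237 + \frac{1}{31} = - \frac{38346}{31}$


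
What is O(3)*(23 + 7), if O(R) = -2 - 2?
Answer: -120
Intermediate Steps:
O(R) = -4
O(3)*(23 + 7) = -4*(23 + 7) = -4*30 = -120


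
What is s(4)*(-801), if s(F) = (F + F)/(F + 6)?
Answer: -3204/5 ≈ -640.80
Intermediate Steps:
s(F) = 2*F/(6 + F) (s(F) = (2*F)/(6 + F) = 2*F/(6 + F))
s(4)*(-801) = (2*4/(6 + 4))*(-801) = (2*4/10)*(-801) = (2*4*(⅒))*(-801) = (⅘)*(-801) = -3204/5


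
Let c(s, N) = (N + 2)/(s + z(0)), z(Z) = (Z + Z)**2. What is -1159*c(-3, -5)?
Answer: -1159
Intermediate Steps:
z(Z) = 4*Z**2 (z(Z) = (2*Z)**2 = 4*Z**2)
c(s, N) = (2 + N)/s (c(s, N) = (N + 2)/(s + 4*0**2) = (2 + N)/(s + 4*0) = (2 + N)/(s + 0) = (2 + N)/s)
-1159*c(-3, -5) = -1159*(2 - 5)/(-3) = -(-1159)*(-3)/3 = -1159*1 = -1159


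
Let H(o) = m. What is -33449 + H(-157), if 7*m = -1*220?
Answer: -234363/7 ≈ -33480.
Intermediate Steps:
m = -220/7 (m = (-1*220)/7 = (1/7)*(-220) = -220/7 ≈ -31.429)
H(o) = -220/7
-33449 + H(-157) = -33449 - 220/7 = -234363/7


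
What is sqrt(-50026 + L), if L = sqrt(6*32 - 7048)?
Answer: sqrt(-50026 + 2*I*sqrt(1714)) ≈ 0.185 + 223.67*I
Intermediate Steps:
L = 2*I*sqrt(1714) (L = sqrt(192 - 7048) = sqrt(-6856) = 2*I*sqrt(1714) ≈ 82.801*I)
sqrt(-50026 + L) = sqrt(-50026 + 2*I*sqrt(1714))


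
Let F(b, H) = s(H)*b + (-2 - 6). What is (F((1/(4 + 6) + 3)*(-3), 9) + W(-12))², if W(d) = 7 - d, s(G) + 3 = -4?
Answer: 579121/100 ≈ 5791.2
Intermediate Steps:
s(G) = -7 (s(G) = -3 - 4 = -7)
F(b, H) = -8 - 7*b (F(b, H) = -7*b + (-2 - 6) = -7*b - 8 = -8 - 7*b)
(F((1/(4 + 6) + 3)*(-3), 9) + W(-12))² = ((-8 - 7*(1/(4 + 6) + 3)*(-3)) + (7 - 1*(-12)))² = ((-8 - 7*(1/10 + 3)*(-3)) + (7 + 12))² = ((-8 - 7*(⅒ + 3)*(-3)) + 19)² = ((-8 - 217*(-3)/10) + 19)² = ((-8 - 7*(-93/10)) + 19)² = ((-8 + 651/10) + 19)² = (571/10 + 19)² = (761/10)² = 579121/100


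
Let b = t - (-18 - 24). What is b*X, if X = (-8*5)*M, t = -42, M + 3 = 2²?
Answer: 0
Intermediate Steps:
M = 1 (M = -3 + 2² = -3 + 4 = 1)
X = -40 (X = -8*5*1 = -40*1 = -40)
b = 0 (b = -42 - (-18 - 24) = -42 - 1*(-42) = -42 + 42 = 0)
b*X = 0*(-40) = 0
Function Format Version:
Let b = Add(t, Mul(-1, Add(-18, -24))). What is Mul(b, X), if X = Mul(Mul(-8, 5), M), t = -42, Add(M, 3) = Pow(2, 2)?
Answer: 0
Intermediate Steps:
M = 1 (M = Add(-3, Pow(2, 2)) = Add(-3, 4) = 1)
X = -40 (X = Mul(Mul(-8, 5), 1) = Mul(-40, 1) = -40)
b = 0 (b = Add(-42, Mul(-1, Add(-18, -24))) = Add(-42, Mul(-1, -42)) = Add(-42, 42) = 0)
Mul(b, X) = Mul(0, -40) = 0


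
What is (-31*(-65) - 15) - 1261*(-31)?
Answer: 41091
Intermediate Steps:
(-31*(-65) - 15) - 1261*(-31) = (2015 - 15) - 1*(-39091) = 2000 + 39091 = 41091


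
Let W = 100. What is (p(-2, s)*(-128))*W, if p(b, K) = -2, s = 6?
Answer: 25600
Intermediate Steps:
(p(-2, s)*(-128))*W = -2*(-128)*100 = 256*100 = 25600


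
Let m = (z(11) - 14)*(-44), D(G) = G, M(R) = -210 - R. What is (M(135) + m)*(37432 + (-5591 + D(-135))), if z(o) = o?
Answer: -6753378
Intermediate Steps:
m = 132 (m = (11 - 14)*(-44) = -3*(-44) = 132)
(M(135) + m)*(37432 + (-5591 + D(-135))) = ((-210 - 1*135) + 132)*(37432 + (-5591 - 135)) = ((-210 - 135) + 132)*(37432 - 5726) = (-345 + 132)*31706 = -213*31706 = -6753378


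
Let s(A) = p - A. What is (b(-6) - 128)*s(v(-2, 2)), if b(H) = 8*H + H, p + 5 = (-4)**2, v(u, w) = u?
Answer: -2366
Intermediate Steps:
p = 11 (p = -5 + (-4)**2 = -5 + 16 = 11)
s(A) = 11 - A
b(H) = 9*H
(b(-6) - 128)*s(v(-2, 2)) = (9*(-6) - 128)*(11 - 1*(-2)) = (-54 - 128)*(11 + 2) = -182*13 = -2366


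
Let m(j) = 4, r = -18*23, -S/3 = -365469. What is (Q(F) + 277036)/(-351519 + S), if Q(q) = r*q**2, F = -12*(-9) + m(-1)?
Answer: -1229045/186222 ≈ -6.5999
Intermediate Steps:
S = 1096407 (S = -3*(-365469) = 1096407)
r = -414
F = 112 (F = -12*(-9) + 4 = 108 + 4 = 112)
Q(q) = -414*q**2
(Q(F) + 277036)/(-351519 + S) = (-414*112**2 + 277036)/(-351519 + 1096407) = (-414*12544 + 277036)/744888 = (-5193216 + 277036)*(1/744888) = -4916180*1/744888 = -1229045/186222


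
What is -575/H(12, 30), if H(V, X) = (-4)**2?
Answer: -575/16 ≈ -35.938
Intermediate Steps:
H(V, X) = 16
-575/H(12, 30) = -575/16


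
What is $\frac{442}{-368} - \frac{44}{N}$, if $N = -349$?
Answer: $- \frac{69033}{64216} \approx -1.075$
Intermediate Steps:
$\frac{442}{-368} - \frac{44}{N} = \frac{442}{-368} - \frac{44}{-349} = 442 \left(- \frac{1}{368}\right) - - \frac{44}{349} = - \frac{221}{184} + \frac{44}{349} = - \frac{69033}{64216}$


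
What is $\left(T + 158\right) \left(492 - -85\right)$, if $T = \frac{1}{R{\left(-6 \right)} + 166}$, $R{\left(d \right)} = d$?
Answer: $\frac{14587137}{160} \approx 91170.0$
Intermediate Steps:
$T = \frac{1}{160}$ ($T = \frac{1}{-6 + 166} = \frac{1}{160} \approx 0.00625$)
$\left(T + 158\right) \left(492 - -85\right) = \left(\frac{1}{160} + 158\right) \left(492 - -85\right) = \frac{25281 \left(492 + 85\right)}{160} = \frac{25281}{160} \cdot 577 = \frac{14587137}{160}$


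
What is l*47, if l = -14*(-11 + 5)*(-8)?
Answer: -31584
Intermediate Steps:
l = -672 (l = -14*(-6)*(-8) = 84*(-8) = -672)
l*47 = -672*47 = -31584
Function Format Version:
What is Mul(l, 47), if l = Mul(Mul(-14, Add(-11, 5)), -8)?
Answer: -31584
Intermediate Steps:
l = -672 (l = Mul(Mul(-14, -6), -8) = Mul(84, -8) = -672)
Mul(l, 47) = Mul(-672, 47) = -31584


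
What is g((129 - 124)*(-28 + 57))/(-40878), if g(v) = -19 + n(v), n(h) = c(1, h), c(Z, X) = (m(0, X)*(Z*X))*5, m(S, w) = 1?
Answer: -353/20439 ≈ -0.017271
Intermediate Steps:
c(Z, X) = 5*X*Z (c(Z, X) = (1*(Z*X))*5 = (1*(X*Z))*5 = (X*Z)*5 = 5*X*Z)
n(h) = 5*h (n(h) = 5*h*1 = 5*h)
g(v) = -19 + 5*v
g((129 - 124)*(-28 + 57))/(-40878) = (-19 + 5*((129 - 124)*(-28 + 57)))/(-40878) = (-19 + 5*(5*29))*(-1/40878) = (-19 + 5*145)*(-1/40878) = (-19 + 725)*(-1/40878) = 706*(-1/40878) = -353/20439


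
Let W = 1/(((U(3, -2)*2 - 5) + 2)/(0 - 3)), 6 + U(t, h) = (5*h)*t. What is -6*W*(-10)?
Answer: 12/5 ≈ 2.4000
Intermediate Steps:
U(t, h) = -6 + 5*h*t (U(t, h) = -6 + (5*h)*t = -6 + 5*h*t)
W = 1/25 (W = 1/((((-6 + 5*(-2)*3)*2 - 5) + 2)/(0 - 3)) = 1/((((-6 - 30)*2 - 5) + 2)/(-3)) = 1/(((-36*2 - 5) + 2)*(-⅓)) = 1/(((-72 - 5) + 2)*(-⅓)) = 1/((-77 + 2)*(-⅓)) = 1/(-75*(-⅓)) = 1/25 ≈ 0.040000)
-6*W*(-10) = -6*1/25*(-10) = -6/25*(-10) = 12/5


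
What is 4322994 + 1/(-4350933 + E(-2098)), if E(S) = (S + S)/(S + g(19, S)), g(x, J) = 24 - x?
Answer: 39367338692085469/9106498573 ≈ 4.3230e+6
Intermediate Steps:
E(S) = 2*S/(5 + S) (E(S) = (S + S)/(S + (24 - 1*19)) = (2*S)/(S + (24 - 19)) = (2*S)/(S + 5) = (2*S)/(5 + S) = 2*S/(5 + S))
4322994 + 1/(-4350933 + E(-2098)) = 4322994 + 1/(-4350933 + 2*(-2098)/(5 - 2098)) = 4322994 + 1/(-4350933 + 2*(-2098)/(-2093)) = 4322994 + 1/(-4350933 + 2*(-2098)*(-1/2093)) = 4322994 + 1/(-4350933 + 4196/2093) = 4322994 + 1/(-9106498573/2093) = 4322994 - 2093/9106498573 = 39367338692085469/9106498573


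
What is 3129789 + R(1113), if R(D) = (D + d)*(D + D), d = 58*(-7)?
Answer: 4703571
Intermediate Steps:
d = -406
R(D) = 2*D*(-406 + D) (R(D) = (D - 406)*(D + D) = (-406 + D)*(2*D) = 2*D*(-406 + D))
3129789 + R(1113) = 3129789 + 2*1113*(-406 + 1113) = 3129789 + 2*1113*707 = 3129789 + 1573782 = 4703571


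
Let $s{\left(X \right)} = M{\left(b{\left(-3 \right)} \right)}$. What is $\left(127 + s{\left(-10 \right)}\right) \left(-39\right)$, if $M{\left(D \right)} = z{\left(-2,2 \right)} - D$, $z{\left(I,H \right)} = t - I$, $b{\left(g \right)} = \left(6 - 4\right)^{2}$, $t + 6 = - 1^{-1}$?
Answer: $-4602$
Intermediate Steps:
$t = -7$ ($t = -6 - 1^{-1} = -6 - 1 = -7$)
$b{\left(g \right)} = 4$ ($b{\left(g \right)} = 2^{2} = 4$)
$z{\left(I,H \right)} = -7 - I$
$M{\left(D \right)} = -5 - D$ ($M{\left(D \right)} = \left(-7 - -2\right) - D = \left(-7 + 2\right) - D = -5 - D$)
$s{\left(X \right)} = -9$ ($s{\left(X \right)} = -5 - 4 = -9$)
$\left(127 + s{\left(-10 \right)}\right) \left(-39\right) = \left(127 - 9\right) \left(-39\right) = 118 \left(-39\right) = -4602$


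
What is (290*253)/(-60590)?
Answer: -7337/6059 ≈ -1.2109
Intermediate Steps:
(290*253)/(-60590) = 73370*(-1/60590) = -7337/6059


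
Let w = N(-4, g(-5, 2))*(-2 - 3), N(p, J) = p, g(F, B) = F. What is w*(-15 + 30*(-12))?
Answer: -7500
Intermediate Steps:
w = 20 (w = -4*(-2 - 3) = -4*(-5) = 20)
w*(-15 + 30*(-12)) = 20*(-15 + 30*(-12)) = 20*(-15 - 360) = 20*(-375) = -7500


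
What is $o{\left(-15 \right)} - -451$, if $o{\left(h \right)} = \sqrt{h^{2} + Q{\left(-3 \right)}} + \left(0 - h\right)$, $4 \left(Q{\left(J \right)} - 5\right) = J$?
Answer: $466 + \frac{\sqrt{917}}{2} \approx 481.14$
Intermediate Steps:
$Q{\left(J \right)} = 5 + \frac{J}{4}$
$o{\left(h \right)} = \sqrt{\frac{17}{4} + h^{2}} - h$ ($o{\left(h \right)} = \sqrt{h^{2} + \left(5 + \frac{1}{4} \left(-3\right)\right)} + \left(0 - h\right) = \sqrt{h^{2} + \left(5 - \frac{3}{4}\right)} - h = \sqrt{h^{2} + \frac{17}{4}} - h = \sqrt{\frac{17}{4} + h^{2}} - h$)
$o{\left(-15 \right)} - -451 = \left(\frac{\sqrt{17 + 4 \left(-15\right)^{2}}}{2} - -15\right) - -451 = \left(\frac{\sqrt{17 + 4 \cdot 225}}{2} + 15\right) + 451 = \left(\frac{\sqrt{17 + 900}}{2} + 15\right) + 451 = \left(\frac{\sqrt{917}}{2} + 15\right) + 451 = \left(15 + \frac{\sqrt{917}}{2}\right) + 451 = 466 + \frac{\sqrt{917}}{2}$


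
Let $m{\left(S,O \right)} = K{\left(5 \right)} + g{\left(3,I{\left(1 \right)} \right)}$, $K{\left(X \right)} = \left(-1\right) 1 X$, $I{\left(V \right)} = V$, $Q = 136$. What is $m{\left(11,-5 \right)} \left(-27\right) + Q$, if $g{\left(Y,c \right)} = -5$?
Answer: $406$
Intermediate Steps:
$K{\left(X \right)} = - X$
$m{\left(S,O \right)} = -10$ ($m{\left(S,O \right)} = \left(-1\right) 5 - 5 = -5 - 5 = -10$)
$m{\left(11,-5 \right)} \left(-27\right) + Q = \left(-10\right) \left(-27\right) + 136 = 270 + 136 = 406$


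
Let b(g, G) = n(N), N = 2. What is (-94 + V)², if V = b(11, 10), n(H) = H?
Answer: 8464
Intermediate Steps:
b(g, G) = 2
V = 2
(-94 + V)² = (-94 + 2)² = (-92)² = 8464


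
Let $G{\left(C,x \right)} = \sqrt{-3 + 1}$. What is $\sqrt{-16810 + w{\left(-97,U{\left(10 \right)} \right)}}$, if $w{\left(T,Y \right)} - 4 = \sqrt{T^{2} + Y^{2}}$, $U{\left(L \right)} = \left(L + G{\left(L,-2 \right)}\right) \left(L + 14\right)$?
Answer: $\sqrt{-16806 + \sqrt{65857 + 11520 i \sqrt{2}}} \approx 0.122 + 128.64 i$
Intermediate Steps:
$G{\left(C,x \right)} = i \sqrt{2}$ ($G{\left(C,x \right)} = \sqrt{-2} = i \sqrt{2}$)
$U{\left(L \right)} = \left(14 + L\right) \left(L + i \sqrt{2}\right)$ ($U{\left(L \right)} = \left(L + i \sqrt{2}\right) \left(L + 14\right) = \left(L + i \sqrt{2}\right) \left(14 + L\right) = \left(14 + L\right) \left(L + i \sqrt{2}\right)$)
$w{\left(T,Y \right)} = 4 + \sqrt{T^{2} + Y^{2}}$
$\sqrt{-16810 + w{\left(-97,U{\left(10 \right)} \right)}} = \sqrt{-16810 + \left(4 + \sqrt{\left(-97\right)^{2} + \left(10^{2} + 14 \cdot 10 + 14 i \sqrt{2} + i 10 \sqrt{2}\right)^{2}}\right)} = \sqrt{-16810 + \left(4 + \sqrt{9409 + \left(100 + 140 + 14 i \sqrt{2} + 10 i \sqrt{2}\right)^{2}}\right)} = \sqrt{-16810 + \left(4 + \sqrt{9409 + \left(240 + 24 i \sqrt{2}\right)^{2}}\right)} = \sqrt{-16806 + \sqrt{9409 + \left(240 + 24 i \sqrt{2}\right)^{2}}}$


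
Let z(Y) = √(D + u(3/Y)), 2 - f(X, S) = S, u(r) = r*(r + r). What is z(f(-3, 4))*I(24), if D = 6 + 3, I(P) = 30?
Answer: 45*√6 ≈ 110.23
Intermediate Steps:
u(r) = 2*r² (u(r) = r*(2*r) = 2*r²)
f(X, S) = 2 - S
D = 9
z(Y) = √(9 + 18/Y²) (z(Y) = √(9 + 2*(3/Y)²) = √(9 + 2*(9/Y²)) = √(9 + 18/Y²))
z(f(-3, 4))*I(24) = (3*√(1 + 2/(2 - 1*4)²))*30 = (3*√(1 + 2/(2 - 4)²))*30 = (3*√(1 + 2/(-2)²))*30 = (3*√(1 + 2*(¼)))*30 = (3*√(1 + ½))*30 = (3*√(3/2))*30 = (3*(√6/2))*30 = (3*√6/2)*30 = 45*√6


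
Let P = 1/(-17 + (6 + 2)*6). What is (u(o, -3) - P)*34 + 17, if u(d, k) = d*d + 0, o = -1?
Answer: 1547/31 ≈ 49.903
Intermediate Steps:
u(d, k) = d**2 (u(d, k) = d**2 + 0 = d**2)
P = 1/31 (P = 1/(-17 + 8*6) = 1/(-17 + 48) = 1/31 ≈ 0.032258)
(u(o, -3) - P)*34 + 17 = ((-1)**2 - 1*1/31)*34 + 17 = (1 - 1/31)*34 + 17 = (30/31)*34 + 17 = 1020/31 + 17 = 1547/31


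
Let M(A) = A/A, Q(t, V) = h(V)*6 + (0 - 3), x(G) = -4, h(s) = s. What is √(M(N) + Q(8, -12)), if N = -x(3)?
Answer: I*√74 ≈ 8.6023*I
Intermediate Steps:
N = 4 (N = -1*(-4) = 4)
Q(t, V) = -3 + 6*V (Q(t, V) = V*6 + (0 - 3) = 6*V - 3 = -3 + 6*V)
M(A) = 1
√(M(N) + Q(8, -12)) = √(1 + (-3 + 6*(-12))) = √(1 + (-3 - 72)) = √(1 - 75) = √(-74) = I*√74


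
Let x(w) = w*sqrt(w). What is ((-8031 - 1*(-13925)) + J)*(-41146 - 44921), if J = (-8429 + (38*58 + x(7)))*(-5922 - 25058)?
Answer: -16598571262398 + 18664489620*sqrt(7) ≈ -1.6549e+13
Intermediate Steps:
x(w) = w**(3/2)
J = 192850500 - 216860*sqrt(7) (J = (-8429 + (38*58 + 7**(3/2)))*(-5922 - 25058) = (-8429 + (2204 + 7*sqrt(7)))*(-30980) = (-6225 + 7*sqrt(7))*(-30980) = 192850500 - 216860*sqrt(7) ≈ 1.9228e+8)
((-8031 - 1*(-13925)) + J)*(-41146 - 44921) = ((-8031 - 1*(-13925)) + (192850500 - 216860*sqrt(7)))*(-41146 - 44921) = ((-8031 + 13925) + (192850500 - 216860*sqrt(7)))*(-86067) = (5894 + (192850500 - 216860*sqrt(7)))*(-86067) = (192856394 - 216860*sqrt(7))*(-86067) = -16598571262398 + 18664489620*sqrt(7)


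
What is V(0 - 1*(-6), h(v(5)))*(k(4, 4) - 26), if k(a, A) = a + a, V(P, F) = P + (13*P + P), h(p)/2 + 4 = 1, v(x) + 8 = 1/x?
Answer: -1620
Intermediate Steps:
v(x) = -8 + 1/x
h(p) = -6 (h(p) = -8 + 2*1 = -8 + 2 = -6)
V(P, F) = 15*P (V(P, F) = P + 14*P = 15*P)
k(a, A) = 2*a
V(0 - 1*(-6), h(v(5)))*(k(4, 4) - 26) = (15*(0 - 1*(-6)))*(2*4 - 26) = (15*(0 + 6))*(8 - 26) = (15*6)*(-18) = 90*(-18) = -1620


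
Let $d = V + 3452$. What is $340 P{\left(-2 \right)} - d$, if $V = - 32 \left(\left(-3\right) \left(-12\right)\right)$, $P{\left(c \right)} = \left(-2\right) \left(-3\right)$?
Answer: $-260$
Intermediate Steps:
$P{\left(c \right)} = 6$
$V = -1152$ ($V = \left(-32\right) 36 = -1152$)
$d = 2300$ ($d = -1152 + 3452 = 2300$)
$340 P{\left(-2 \right)} - d = 340 \cdot 6 - 2300 = 2040 - 2300 = -260$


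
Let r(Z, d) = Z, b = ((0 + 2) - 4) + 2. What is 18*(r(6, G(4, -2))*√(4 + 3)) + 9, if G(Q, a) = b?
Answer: 9 + 108*√7 ≈ 294.74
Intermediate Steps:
b = 0 (b = (2 - 4) + 2 = -2 + 2 = 0)
G(Q, a) = 0
18*(r(6, G(4, -2))*√(4 + 3)) + 9 = 18*(6*√(4 + 3)) + 9 = 18*(6*√7) + 9 = 108*√7 + 9 = 9 + 108*√7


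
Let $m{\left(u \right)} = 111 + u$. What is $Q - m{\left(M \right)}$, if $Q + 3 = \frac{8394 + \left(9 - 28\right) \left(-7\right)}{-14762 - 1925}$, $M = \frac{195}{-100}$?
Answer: $- \frac{37566107}{333740} \approx -112.56$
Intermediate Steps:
$M = - \frac{39}{20}$ ($M = 195 \left(- \frac{1}{100}\right) = - \frac{39}{20} \approx -1.95$)
$Q = - \frac{58588}{16687}$ ($Q = -3 + \frac{8394 + \left(9 - 28\right) \left(-7\right)}{-14762 - 1925} = -3 + \frac{8394 - -133}{-16687} = -3 + \left(8394 + 133\right) \left(- \frac{1}{16687}\right) = -3 + 8527 \left(- \frac{1}{16687}\right) = -3 - \frac{8527}{16687} = - \frac{58588}{16687} \approx -3.511$)
$Q - m{\left(M \right)} = - \frac{58588}{16687} - \left(111 - \frac{39}{20}\right) = - \frac{58588}{16687} - \frac{2181}{20} = - \frac{37566107}{333740}$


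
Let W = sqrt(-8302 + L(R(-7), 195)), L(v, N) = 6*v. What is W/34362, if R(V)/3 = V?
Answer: 7*I*sqrt(43)/17181 ≈ 0.0026717*I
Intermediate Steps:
R(V) = 3*V
W = 14*I*sqrt(43) (W = sqrt(-8302 + 6*(3*(-7))) = sqrt(-8302 + 6*(-21)) = sqrt(-8302 - 126) = sqrt(-8428) = 14*I*sqrt(43) ≈ 91.804*I)
W/34362 = (14*I*sqrt(43))/34362 = (14*I*sqrt(43))*(1/34362) = 7*I*sqrt(43)/17181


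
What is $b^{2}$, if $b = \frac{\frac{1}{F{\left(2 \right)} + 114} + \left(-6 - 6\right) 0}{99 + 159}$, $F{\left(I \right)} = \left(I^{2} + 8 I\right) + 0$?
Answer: $\frac{1}{1195223184} \approx 8.3666 \cdot 10^{-10}$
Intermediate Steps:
$F{\left(I \right)} = I^{2} + 8 I$
$b = \frac{1}{34572}$ ($b = \frac{\frac{1}{2 \left(8 + 2\right) + 114} + \left(-6 - 6\right) 0}{99 + 159} = \frac{\frac{1}{2 \cdot 10 + 114} - 0}{258} = \left(\frac{1}{20 + 114} + 0\right) \frac{1}{258} = \left(\frac{1}{134} + 0\right) \frac{1}{258} = \frac{1}{134} \cdot \frac{1}{258} = \frac{1}{34572} \approx 2.8925 \cdot 10^{-5}$)
$b^{2} = \left(\frac{1}{34572}\right)^{2} = \frac{1}{1195223184}$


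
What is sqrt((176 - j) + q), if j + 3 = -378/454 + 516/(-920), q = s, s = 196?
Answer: sqrt(1026004971630)/52210 ≈ 19.401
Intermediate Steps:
q = 196
j = -229383/52210 (j = -3 + (-378/454 + 516/(-920)) = -3 + (-378*1/454 + 516*(-1/920)) = -3 + (-189/227 - 129/230) = -3 - 72753/52210 = -229383/52210 ≈ -4.3935)
sqrt((176 - j) + q) = sqrt((176 - 1*(-229383/52210)) + 196) = sqrt((176 + 229383/52210) + 196) = sqrt(9418343/52210 + 196) = sqrt(19651503/52210) = sqrt(1026004971630)/52210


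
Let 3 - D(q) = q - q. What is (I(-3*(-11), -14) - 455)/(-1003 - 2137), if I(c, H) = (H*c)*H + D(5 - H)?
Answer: -1504/785 ≈ -1.9159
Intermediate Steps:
D(q) = 3 (D(q) = 3 - (q - q) = 3 - 1*0 = 3 + 0 = 3)
I(c, H) = 3 + c*H**2 (I(c, H) = (H*c)*H + 3 = c*H**2 + 3 = 3 + c*H**2)
(I(-3*(-11), -14) - 455)/(-1003 - 2137) = ((3 - 3*(-11)*(-14)**2) - 455)/(-1003 - 2137) = ((3 + 33*196) - 455)/(-3140) = ((3 + 6468) - 455)*(-1/3140) = (6471 - 455)*(-1/3140) = 6016*(-1/3140) = -1504/785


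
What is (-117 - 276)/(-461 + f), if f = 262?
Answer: 393/199 ≈ 1.9749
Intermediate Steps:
(-117 - 276)/(-461 + f) = (-117 - 276)/(-461 + 262) = -393/(-199) = -393*(-1/199) = 393/199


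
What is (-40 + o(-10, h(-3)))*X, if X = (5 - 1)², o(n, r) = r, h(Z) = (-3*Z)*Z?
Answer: -1072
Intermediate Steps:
h(Z) = -3*Z²
X = 16 (X = 4² = 16)
(-40 + o(-10, h(-3)))*X = (-40 - 3*(-3)²)*16 = (-40 - 3*9)*16 = (-40 - 27)*16 = -67*16 = -1072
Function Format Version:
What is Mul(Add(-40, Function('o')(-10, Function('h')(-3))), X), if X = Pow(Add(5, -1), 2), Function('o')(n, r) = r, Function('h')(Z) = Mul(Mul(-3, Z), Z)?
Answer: -1072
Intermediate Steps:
Function('h')(Z) = Mul(-3, Pow(Z, 2))
X = 16 (X = Pow(4, 2) = 16)
Mul(Add(-40, Function('o')(-10, Function('h')(-3))), X) = Mul(Add(-40, Mul(-3, Pow(-3, 2))), 16) = Mul(Add(-40, Mul(-3, 9)), 16) = Mul(Add(-40, -27), 16) = Mul(-67, 16) = -1072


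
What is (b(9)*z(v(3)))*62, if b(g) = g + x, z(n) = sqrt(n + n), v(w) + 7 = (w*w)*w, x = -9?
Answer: 0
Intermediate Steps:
v(w) = -7 + w**3 (v(w) = -7 + (w*w)*w = -7 + w**2*w = -7 + w**3)
z(n) = sqrt(2)*sqrt(n) (z(n) = sqrt(2*n) = sqrt(2)*sqrt(n))
b(g) = -9 + g (b(g) = g - 9 = -9 + g)
(b(9)*z(v(3)))*62 = ((-9 + 9)*(sqrt(2)*sqrt(-7 + 3**3)))*62 = (0*(sqrt(2)*sqrt(-7 + 27)))*62 = (0*(sqrt(2)*sqrt(20)))*62 = (0*(sqrt(2)*(2*sqrt(5))))*62 = (0*(2*sqrt(10)))*62 = 0*62 = 0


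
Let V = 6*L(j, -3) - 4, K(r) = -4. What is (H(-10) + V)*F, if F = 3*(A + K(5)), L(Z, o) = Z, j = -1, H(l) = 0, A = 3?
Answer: 30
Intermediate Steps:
F = -3 (F = 3*(3 - 4) = 3*(-1) = -3)
V = -10 (V = 6*(-1) - 4 = -6 - 4 = -10)
(H(-10) + V)*F = (0 - 10)*(-3) = -10*(-3) = 30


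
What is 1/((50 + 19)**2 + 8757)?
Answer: 1/13518 ≈ 7.3975e-5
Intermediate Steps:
1/((50 + 19)**2 + 8757) = 1/(69**2 + 8757) = 1/(4761 + 8757) = 1/13518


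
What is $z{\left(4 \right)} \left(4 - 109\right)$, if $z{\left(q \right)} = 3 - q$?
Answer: $105$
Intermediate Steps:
$z{\left(4 \right)} \left(4 - 109\right) = \left(3 - 4\right) \left(4 - 109\right) = \left(3 - 4\right) \left(-105\right) = \left(-1\right) \left(-105\right) = 105$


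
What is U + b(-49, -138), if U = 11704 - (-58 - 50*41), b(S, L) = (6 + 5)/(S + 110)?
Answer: 842543/61 ≈ 13812.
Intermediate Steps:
b(S, L) = 11/(110 + S)
U = 13812 (U = 11704 - (-58 - 2050) = 11704 - 1*(-2108) = 11704 + 2108 = 13812)
U + b(-49, -138) = 13812 + 11/(110 - 49) = 13812 + 11/61 = 842543/61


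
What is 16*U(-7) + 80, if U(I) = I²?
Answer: 864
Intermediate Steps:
16*U(-7) + 80 = 16*(-7)² + 80 = 16*49 + 80 = 784 + 80 = 864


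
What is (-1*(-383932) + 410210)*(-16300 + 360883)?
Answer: 273647832786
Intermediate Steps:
(-1*(-383932) + 410210)*(-16300 + 360883) = (383932 + 410210)*344583 = 794142*344583 = 273647832786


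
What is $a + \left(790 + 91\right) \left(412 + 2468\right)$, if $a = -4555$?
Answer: $2532725$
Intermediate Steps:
$a + \left(790 + 91\right) \left(412 + 2468\right) = -4555 + \left(790 + 91\right) \left(412 + 2468\right) = -4555 + 881 \cdot 2880 = -4555 + 2537280 = 2532725$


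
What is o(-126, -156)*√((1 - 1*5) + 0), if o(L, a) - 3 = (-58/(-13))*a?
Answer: -1386*I ≈ -1386.0*I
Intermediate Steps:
o(L, a) = 3 + 58*a/13 (o(L, a) = 3 + (-58/(-13))*a = 3 + (-58*(-1/13))*a = 3 + 58*a/13)
o(-126, -156)*√((1 - 1*5) + 0) = (3 + (58/13)*(-156))*√((1 - 1*5) + 0) = (3 - 696)*√((1 - 5) + 0) = -693*√(-4 + 0) = -1386*I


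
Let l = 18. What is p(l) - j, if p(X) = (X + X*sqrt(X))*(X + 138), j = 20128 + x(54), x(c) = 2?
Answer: -17322 + 8424*sqrt(2) ≈ -5408.7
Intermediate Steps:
j = 20130 (j = 20128 + 2 = 20130)
p(X) = (138 + X)*(X + X**(3/2)) (p(X) = (X + X**(3/2))*(138 + X) = (138 + X)*(X + X**(3/2)))
p(l) - j = (18**2 + 18**(5/2) + 138*18 + 138*18**(3/2)) - 1*20130 = (324 + 972*sqrt(2) + 2484 + 138*(54*sqrt(2))) - 20130 = (324 + 972*sqrt(2) + 2484 + 7452*sqrt(2)) - 20130 = (2808 + 8424*sqrt(2)) - 20130 = -17322 + 8424*sqrt(2)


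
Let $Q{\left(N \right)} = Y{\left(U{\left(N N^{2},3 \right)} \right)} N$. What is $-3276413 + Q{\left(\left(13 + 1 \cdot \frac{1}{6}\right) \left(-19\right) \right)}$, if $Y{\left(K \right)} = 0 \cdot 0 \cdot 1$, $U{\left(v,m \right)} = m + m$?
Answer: $-3276413$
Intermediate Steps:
$U{\left(v,m \right)} = 2 m$
$Y{\left(K \right)} = 0$ ($Y{\left(K \right)} = 0 \cdot 1 = 0$)
$Q{\left(N \right)} = 0$ ($Q{\left(N \right)} = 0 N = 0$)
$-3276413 + Q{\left(\left(13 + 1 \cdot \frac{1}{6}\right) \left(-19\right) \right)} = -3276413 + 0 = -3276413$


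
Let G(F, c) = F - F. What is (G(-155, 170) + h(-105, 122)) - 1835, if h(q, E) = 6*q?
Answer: -2465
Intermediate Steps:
G(F, c) = 0
(G(-155, 170) + h(-105, 122)) - 1835 = (0 + 6*(-105)) - 1835 = (0 - 630) - 1835 = -630 - 1835 = -2465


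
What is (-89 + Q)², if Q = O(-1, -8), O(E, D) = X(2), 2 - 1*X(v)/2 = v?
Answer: 7921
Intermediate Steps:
X(v) = 4 - 2*v
O(E, D) = 0 (O(E, D) = 4 - 2*2 = 4 - 4 = 0)
Q = 0
(-89 + Q)² = (-89 + 0)² = (-89)² = 7921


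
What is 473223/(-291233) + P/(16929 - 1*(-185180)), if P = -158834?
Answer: -141900329629/58860810397 ≈ -2.4108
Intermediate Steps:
473223/(-291233) + P/(16929 - 1*(-185180)) = 473223/(-291233) - 158834/(16929 - 1*(-185180)) = 473223*(-1/291233) - 158834/(16929 + 185180) = -473223/291233 - 158834/202109 = -141900329629/58860810397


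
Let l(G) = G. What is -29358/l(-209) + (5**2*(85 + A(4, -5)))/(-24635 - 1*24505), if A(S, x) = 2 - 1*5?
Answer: 144222367/1027026 ≈ 140.43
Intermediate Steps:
A(S, x) = -3 (A(S, x) = 2 - 5 = -3)
-29358/l(-209) + (5**2*(85 + A(4, -5)))/(-24635 - 1*24505) = -29358/(-209) + (5**2*(85 - 3))/(-24635 - 1*24505) = -29358*(-1/209) + (25*82)/(-24635 - 24505) = 29358/209 + 2050/(-49140) = 29358/209 + 2050*(-1/49140) = 29358/209 - 205/4914 = 144222367/1027026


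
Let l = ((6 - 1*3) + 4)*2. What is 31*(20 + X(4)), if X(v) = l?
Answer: 1054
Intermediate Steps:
l = 14 (l = ((6 - 3) + 4)*2 = (3 + 4)*2 = 7*2 = 14)
X(v) = 14
31*(20 + X(4)) = 31*(20 + 14) = 31*34 = 1054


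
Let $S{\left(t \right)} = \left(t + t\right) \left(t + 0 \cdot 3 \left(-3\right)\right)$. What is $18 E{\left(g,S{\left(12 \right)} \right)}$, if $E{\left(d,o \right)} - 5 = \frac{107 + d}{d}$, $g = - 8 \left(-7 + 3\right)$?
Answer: $\frac{2691}{16} \approx 168.19$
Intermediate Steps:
$g = 32$ ($g = \left(-8\right) \left(-4\right) = 32$)
$S{\left(t \right)} = 2 t^{2}$ ($S{\left(t \right)} = 2 t \left(t + 0 \left(-3\right)\right) = 2 t \left(t + 0\right) = 2 t t = 2 t^{2}$)
$E{\left(d,o \right)} = 5 + \frac{107 + d}{d}$
$18 E{\left(g,S{\left(12 \right)} \right)} = 18 \left(6 + \frac{107}{32}\right) = 18 \cdot \frac{299}{32} = \frac{2691}{16}$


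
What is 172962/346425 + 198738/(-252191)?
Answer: -8409450636/29121755725 ≈ -0.28877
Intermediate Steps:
172962/346425 + 198738/(-252191) = 172962*(1/346425) + 198738*(-1/252191) = 57654/115475 - 198738/252191 = -8409450636/29121755725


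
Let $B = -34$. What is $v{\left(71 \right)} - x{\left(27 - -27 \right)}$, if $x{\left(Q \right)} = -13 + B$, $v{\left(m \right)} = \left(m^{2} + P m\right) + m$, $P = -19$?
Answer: $3810$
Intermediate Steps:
$v{\left(m \right)} = m^{2} - 18 m$ ($v{\left(m \right)} = \left(m^{2} - 19 m\right) + m = m^{2} - 18 m$)
$x{\left(Q \right)} = -47$ ($x{\left(Q \right)} = -13 - 34 = -47$)
$v{\left(71 \right)} - x{\left(27 - -27 \right)} = 71 \left(-18 + 71\right) - -47 = 71 \cdot 53 + 47 = 3763 + 47 = 3810$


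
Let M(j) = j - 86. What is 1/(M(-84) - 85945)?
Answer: -1/86115 ≈ -1.1612e-5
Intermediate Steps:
M(j) = -86 + j
1/(M(-84) - 85945) = 1/((-86 - 84) - 85945) = 1/(-170 - 85945) = 1/(-86115) = -1/86115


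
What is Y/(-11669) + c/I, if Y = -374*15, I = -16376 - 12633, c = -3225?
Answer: 200373015/338506021 ≈ 0.59193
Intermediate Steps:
I = -29009
Y = -5610
Y/(-11669) + c/I = -5610/(-11669) - 3225/(-29009) = -5610*(-1/11669) - 3225*(-1/29009) = 5610/11669 + 3225/29009 = 200373015/338506021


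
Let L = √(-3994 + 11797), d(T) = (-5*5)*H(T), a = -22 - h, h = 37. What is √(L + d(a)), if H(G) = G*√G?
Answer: √(51*√3 + 1475*I*√59) ≈ 75.559 + 74.972*I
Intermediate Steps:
H(G) = G^(3/2)
a = -59 (a = -22 - 1*37 = -22 - 37 = -59)
d(T) = -25*T^(3/2) (d(T) = (-5*5)*T^(3/2) = -25*T^(3/2))
L = 51*√3 (L = √7803 = 51*√3 ≈ 88.335)
√(L + d(a)) = √(51*√3 - (-1475)*I*√59) = √(51*√3 + 1475*I*√59)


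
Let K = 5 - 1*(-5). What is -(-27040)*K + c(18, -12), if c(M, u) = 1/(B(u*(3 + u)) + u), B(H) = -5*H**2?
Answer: 15772972799/58332 ≈ 2.7040e+5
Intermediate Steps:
K = 10 (K = 5 + 5 = 10)
c(M, u) = 1/(u - 5*u**2*(3 + u)**2) (c(M, u) = 1/(-5*u**2*(3 + u)**2 + u) = 1/(u - 5*u**2*(3 + u)**2))
-(-27040)*K + c(18, -12) = -(-27040)*10 - 1/(-12*(-1 + 5*(-12)*(3 - 12)**2)) = -416*(-650) - 1*(-1/12)/(-1 + 5*(-12)*(-9)**2) = 270400 - 1*(-1/12)/(-1 + 5*(-12)*81) = 270400 - 1*(-1/12)/(-1 - 4860) = 270400 - 1*(-1/12)/(-4861) = 270400 - 1*(-1/12)*(-1/4861) = 270400 - 1/58332 = 15772972799/58332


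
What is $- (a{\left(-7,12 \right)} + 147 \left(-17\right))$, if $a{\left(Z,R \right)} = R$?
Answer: $2487$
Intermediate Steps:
$- (a{\left(-7,12 \right)} + 147 \left(-17\right)) = - (12 + 147 \left(-17\right)) = - (12 - 2499) = \left(-1\right) \left(-2487\right) = 2487$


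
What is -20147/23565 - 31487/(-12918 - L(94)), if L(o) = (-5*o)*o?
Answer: -1371826669/736689030 ≈ -1.8622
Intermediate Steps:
L(o) = -5*o**2
-20147/23565 - 31487/(-12918 - L(94)) = -20147/23565 - 31487/(-12918 - (-5)*94**2) = -20147*1/23565 - 31487/(-12918 - (-5)*8836) = -20147/23565 - 31487/(-12918 - 1*(-44180)) = -20147/23565 - 31487/(-12918 + 44180) = -20147/23565 - 31487/31262 = -1371826669/736689030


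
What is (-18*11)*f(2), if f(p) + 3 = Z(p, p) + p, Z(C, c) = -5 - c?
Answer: 1584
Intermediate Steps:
f(p) = -8 (f(p) = -3 + ((-5 - p) + p) = -3 - 5 = -8)
(-18*11)*f(2) = -18*11*(-8) = -198*(-8) = 1584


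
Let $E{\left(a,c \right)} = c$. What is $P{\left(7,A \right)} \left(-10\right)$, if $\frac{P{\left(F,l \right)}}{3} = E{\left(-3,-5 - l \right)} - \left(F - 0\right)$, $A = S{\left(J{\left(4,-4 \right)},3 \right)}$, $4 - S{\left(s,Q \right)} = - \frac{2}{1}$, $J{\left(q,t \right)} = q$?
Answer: $540$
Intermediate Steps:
$S{\left(s,Q \right)} = 6$ ($S{\left(s,Q \right)} = 4 - - \frac{2}{1} = 4 - \left(-2\right) 1 = 4 - -2 = 4 + 2 = 6$)
$A = 6$
$P{\left(F,l \right)} = -15 - 3 F - 3 l$ ($P{\left(F,l \right)} = 3 \left(\left(-5 - l\right) - \left(F - 0\right)\right) = 3 \left(\left(-5 - l\right) - \left(F + 0\right)\right) = 3 \left(\left(-5 - l\right) - F\right) = 3 \left(-5 - F - l\right) = -15 - 3 F - 3 l$)
$P{\left(7,A \right)} \left(-10\right) = \left(-15 - 21 - 18\right) \left(-10\right) = \left(-54\right) \left(-10\right) = 540$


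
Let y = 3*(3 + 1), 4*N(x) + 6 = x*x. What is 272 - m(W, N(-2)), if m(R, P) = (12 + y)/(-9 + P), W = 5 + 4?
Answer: 5216/19 ≈ 274.53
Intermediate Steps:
N(x) = -3/2 + x²/4 (N(x) = -3/2 + (x*x)/4 = -3/2 + x²/4)
y = 12 (y = 3*4 = 12)
W = 9
m(R, P) = 24/(-9 + P) (m(R, P) = (12 + 12)/(-9 + P) = 24/(-9 + P))
272 - m(W, N(-2)) = 272 - 24/(-9 + (-3/2 + (¼)*(-2)²)) = 272 - 24/(-9 + (-3/2 + (¼)*4)) = 272 - 24/(-9 + (-3/2 + 1)) = 272 - 24/(-9 - ½) = 272 - 24/(-19/2) = 272 - 24*(-2)/19 = 272 - 1*(-48/19) = 272 + 48/19 = 5216/19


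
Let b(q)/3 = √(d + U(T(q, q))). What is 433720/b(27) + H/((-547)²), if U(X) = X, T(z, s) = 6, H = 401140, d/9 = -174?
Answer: 401140/299209 - 21686*I*√390/117 ≈ 1.3407 - 3660.4*I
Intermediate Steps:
d = -1566 (d = 9*(-174) = -1566)
b(q) = 6*I*√390 (b(q) = 3*√(-1566 + 6) = 3*√(-1560) = 3*(2*I*√390) = 6*I*√390)
433720/b(27) + H/((-547)²) = 433720/((6*I*√390)) + 401140/((-547)²) = 433720*(-I*√390/2340) + 401140/299209 = -21686*I*√390/117 + 401140*(1/299209) = -21686*I*√390/117 + 401140/299209 = 401140/299209 - 21686*I*√390/117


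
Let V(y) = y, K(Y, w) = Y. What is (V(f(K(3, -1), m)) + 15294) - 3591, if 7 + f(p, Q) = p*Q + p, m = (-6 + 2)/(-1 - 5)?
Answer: 11701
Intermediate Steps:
m = ⅔ (m = -4/(-6) = -4*(-⅙) = ⅔ ≈ 0.66667)
f(p, Q) = -7 + p + Q*p (f(p, Q) = -7 + (p*Q + p) = -7 + (Q*p + p) = -7 + (p + Q*p) = -7 + p + Q*p)
(V(f(K(3, -1), m)) + 15294) - 3591 = ((-7 + 3 + (⅔)*3) + 15294) - 3591 = ((-7 + 3 + 2) + 15294) - 3591 = (-2 + 15294) - 3591 = 15292 - 3591 = 11701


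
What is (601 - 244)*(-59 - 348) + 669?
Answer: -144630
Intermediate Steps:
(601 - 244)*(-59 - 348) + 669 = 357*(-407) + 669 = -145299 + 669 = -144630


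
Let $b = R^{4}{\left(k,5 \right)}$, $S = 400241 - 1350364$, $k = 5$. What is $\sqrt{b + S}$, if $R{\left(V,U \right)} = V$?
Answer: $i \sqrt{949498} \approx 974.42 i$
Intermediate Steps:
$S = -950123$ ($S = 400241 - 1350364 = -950123$)
$b = 625$ ($b = 5^{4} = 625$)
$\sqrt{b + S} = \sqrt{625 - 950123} = \sqrt{-949498} = i \sqrt{949498}$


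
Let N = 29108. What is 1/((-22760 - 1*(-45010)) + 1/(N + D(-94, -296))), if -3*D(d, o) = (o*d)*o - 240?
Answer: 8323468/185197163003 ≈ 4.4944e-5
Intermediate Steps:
D(d, o) = 80 - d*o²/3 (D(d, o) = -((o*d)*o - 240)/3 = -((d*o)*o - 240)/3 = -(d*o² - 240)/3 = -(-240 + d*o²)/3 = 80 - d*o²/3)
1/((-22760 - 1*(-45010)) + 1/(N + D(-94, -296))) = 1/((-22760 - 1*(-45010)) + 1/(29108 + (80 - ⅓*(-94)*(-296)²))) = 1/((-22760 + 45010) + 1/(29108 + (80 - ⅓*(-94)*87616))) = 1/(22250 + 1/(29108 + (80 + 8235904/3))) = 1/(22250 + 1/(29108 + 8236144/3)) = 1/(22250 + 1/(8323468/3)) = 1/(22250 + 3/8323468) = 1/(185197163003/8323468) = 8323468/185197163003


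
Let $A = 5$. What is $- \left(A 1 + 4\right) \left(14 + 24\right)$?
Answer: $-342$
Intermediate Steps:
$- \left(A 1 + 4\right) \left(14 + 24\right) = - \left(5 \cdot 1 + 4\right) \left(14 + 24\right) = - \left(5 + 4\right) 38 = - 9 \cdot 38 = \left(-1\right) 342 = -342$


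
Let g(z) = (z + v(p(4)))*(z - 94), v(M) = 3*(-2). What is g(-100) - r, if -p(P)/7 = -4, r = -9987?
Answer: 30551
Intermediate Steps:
p(P) = 28 (p(P) = -7*(-4) = 28)
v(M) = -6
g(z) = (-94 + z)*(-6 + z) (g(z) = (z - 6)*(z - 94) = (-6 + z)*(-94 + z) = (-94 + z)*(-6 + z))
g(-100) - r = (564 + (-100)² - 100*(-100)) - 1*(-9987) = (564 + 10000 + 10000) + 9987 = 20564 + 9987 = 30551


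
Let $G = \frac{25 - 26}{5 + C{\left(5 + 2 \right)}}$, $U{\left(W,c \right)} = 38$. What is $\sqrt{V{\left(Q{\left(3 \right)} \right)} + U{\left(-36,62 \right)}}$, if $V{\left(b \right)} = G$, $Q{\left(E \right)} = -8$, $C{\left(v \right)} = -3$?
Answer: $\frac{5 \sqrt{6}}{2} \approx 6.1237$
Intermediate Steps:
$G = - \frac{1}{2}$ ($G = \frac{25 - 26}{5 - 3} = - \frac{1}{2} \approx -0.5$)
$V{\left(b \right)} = - \frac{1}{2}$
$\sqrt{V{\left(Q{\left(3 \right)} \right)} + U{\left(-36,62 \right)}} = \sqrt{- \frac{1}{2} + 38} = \sqrt{\frac{75}{2}} = \frac{5 \sqrt{6}}{2}$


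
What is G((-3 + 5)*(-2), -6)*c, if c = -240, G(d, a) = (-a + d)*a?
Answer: 2880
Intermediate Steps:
G(d, a) = a*(d - a) (G(d, a) = (d - a)*a = a*(d - a))
G((-3 + 5)*(-2), -6)*c = -6*((-3 + 5)*(-2) - 1*(-6))*(-240) = -6*(2*(-2) + 6)*(-240) = -6*(-4 + 6)*(-240) = -6*2*(-240) = -12*(-240) = 2880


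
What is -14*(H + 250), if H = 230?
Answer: -6720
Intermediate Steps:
-14*(H + 250) = -14*(230 + 250) = -14*480 = -6720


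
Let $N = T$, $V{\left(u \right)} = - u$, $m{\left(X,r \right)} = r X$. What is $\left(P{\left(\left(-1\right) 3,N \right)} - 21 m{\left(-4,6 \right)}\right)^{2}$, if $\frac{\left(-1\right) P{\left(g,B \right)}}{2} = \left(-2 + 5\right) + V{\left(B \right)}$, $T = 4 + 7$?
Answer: $270400$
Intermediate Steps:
$m{\left(X,r \right)} = X r$
$T = 11$
$N = 11$
$P{\left(g,B \right)} = -6 + 2 B$ ($P{\left(g,B \right)} = - 2 \left(\left(-2 + 5\right) - B\right) = - 2 \left(3 - B\right) = -6 + 2 B$)
$\left(P{\left(\left(-1\right) 3,N \right)} - 21 m{\left(-4,6 \right)}\right)^{2} = \left(\left(-6 + 2 \cdot 11\right) - 21 \left(\left(-4\right) 6\right)\right)^{2} = \left(\left(-6 + 22\right) - -504\right)^{2} = \left(16 + 504\right)^{2} = 520^{2} = 270400$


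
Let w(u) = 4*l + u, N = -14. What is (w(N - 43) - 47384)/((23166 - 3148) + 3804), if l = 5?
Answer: -47421/23822 ≈ -1.9906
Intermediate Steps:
w(u) = 20 + u (w(u) = 4*5 + u = 20 + u)
(w(N - 43) - 47384)/((23166 - 3148) + 3804) = ((20 + (-14 - 43)) - 47384)/((23166 - 3148) + 3804) = ((20 - 57) - 47384)/(20018 + 3804) = (-37 - 47384)/23822 = -47421*1/23822 = -47421/23822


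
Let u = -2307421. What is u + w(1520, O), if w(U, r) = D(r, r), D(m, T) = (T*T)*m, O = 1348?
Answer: 2447148771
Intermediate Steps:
D(m, T) = m*T**2 (D(m, T) = T**2*m = m*T**2)
w(U, r) = r**3 (w(U, r) = r*r**2 = r**3)
u + w(1520, O) = -2307421 + 1348**3 = -2307421 + 2449456192 = 2447148771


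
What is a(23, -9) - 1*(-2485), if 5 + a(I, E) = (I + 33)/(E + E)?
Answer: 22292/9 ≈ 2476.9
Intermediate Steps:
a(I, E) = -5 + (33 + I)/(2*E) (a(I, E) = -5 + (I + 33)/(E + E) = -5 + (33 + I)/((2*E)) = -5 + (33 + I)*(1/(2*E)) = -5 + (33 + I)/(2*E))
a(23, -9) - 1*(-2485) = (½)*(33 + 23 - 10*(-9))/(-9) - 1*(-2485) = (½)*(-⅑)*(33 + 23 + 90) + 2485 = (½)*(-⅑)*146 + 2485 = -73/9 + 2485 = 22292/9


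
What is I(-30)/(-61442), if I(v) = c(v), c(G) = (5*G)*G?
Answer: -2250/30721 ≈ -0.073240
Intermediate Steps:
c(G) = 5*G**2
I(v) = 5*v**2
I(-30)/(-61442) = (5*(-30)**2)/(-61442) = (5*900)*(-1/61442) = 4500*(-1/61442) = -2250/30721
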